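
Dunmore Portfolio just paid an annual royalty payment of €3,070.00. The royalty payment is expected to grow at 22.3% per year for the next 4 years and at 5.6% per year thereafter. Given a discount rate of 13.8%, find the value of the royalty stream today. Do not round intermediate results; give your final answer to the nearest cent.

D_1 = 3754.61000
D_2 = 4591.88803
D_3 = 5615.87906
D_4 = 6868.22009
Terminal value at year 4: TV = D_4×(1+g_2)/(r−g_2) = 7252.84042/0.082 = 88449.27337
P_0 = D_1/(1+r)^1 + D_2/(1+r)^2 + D_3/(1+r)^3 + D_4/(1+r)^4 + TV/(1+r)^4
    = 3299.30580 + 3545.73901 + 3810.57892 + 4095.20037 + 52738.19008 = 67489.01418

€67489.01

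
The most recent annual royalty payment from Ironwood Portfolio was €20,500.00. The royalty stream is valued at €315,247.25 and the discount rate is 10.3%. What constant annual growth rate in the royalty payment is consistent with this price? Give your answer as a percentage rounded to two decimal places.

P = D₀(1+g)/(r−g) ⇒ P(r−g) = D₀(1+g) ⇒ g(P+D₀) = P·r − D₀
g = (P·r − D₀)/(P + D₀) = (€315,247.25×0.103 − €20,500.00) / (€315,247.25 + €20,500.00) = 0.035653

3.57%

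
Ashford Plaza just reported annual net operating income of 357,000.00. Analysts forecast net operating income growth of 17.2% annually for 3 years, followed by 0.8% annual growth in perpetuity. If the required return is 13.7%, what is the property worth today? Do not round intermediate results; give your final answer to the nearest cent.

D_1 = 418404.00000
D_2 = 490369.48800
D_3 = 574713.03994
Terminal value at year 3: TV = D_3×(1+g_2)/(r−g_2) = 579310.74426/0.129 = 4490780.96322
P_0 = D_1/(1+r)^1 + D_2/(1+r)^2 + D_3/(1+r)^3 + TV/(1+r)^3
    = 367989.44591 + 379317.17731 + 390993.60758 + 3055205.86384 = 4193506.09464

4193506.09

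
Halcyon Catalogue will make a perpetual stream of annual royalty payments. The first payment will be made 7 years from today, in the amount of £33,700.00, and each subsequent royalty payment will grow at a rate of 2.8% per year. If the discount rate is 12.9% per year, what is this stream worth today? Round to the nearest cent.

Value at end of year 6: C₁ / (r − g) = £33,700.00 / (0.129 − 0.028) = £333,663.3663
Discount to today: PV = £333,663.3663 / (1 + 0.129)^6 = £333,663.3663 / 2.070922 = £161,118.30

£161118.30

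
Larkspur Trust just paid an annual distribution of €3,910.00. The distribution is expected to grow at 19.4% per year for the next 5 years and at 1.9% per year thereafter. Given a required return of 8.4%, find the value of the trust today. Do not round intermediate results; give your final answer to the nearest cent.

D_1 = 4668.54000
D_2 = 5574.23676
D_3 = 6655.63869
D_4 = 7946.83260
D_5 = 9488.51812
Terminal value at year 5: TV = D_5×(1+g_2)/(r−g_2) = 9668.79997/0.065 = 148750.76870
P_0 = D_1/(1+r)^1 + D_2/(1+r)^2 + D_3/(1+r)^3 + D_4/(1+r)^4 + D_5/(1+r)^5 + TV/(1+r)^5
    = 4306.77122 + 4743.80520 + 5225.18764 + 5755.41886 + 6339.45583 + 99383.16142 = 125753.80017

€125753.80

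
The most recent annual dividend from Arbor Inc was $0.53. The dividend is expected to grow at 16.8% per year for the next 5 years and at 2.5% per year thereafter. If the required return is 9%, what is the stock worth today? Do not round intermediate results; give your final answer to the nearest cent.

D_1 = 0.61904
D_2 = 0.72304
D_3 = 0.84451
D_4 = 0.98639
D_5 = 1.15210
Terminal value at year 5: TV = D_5×(1+g_2)/(r−g_2) = 1.18090/0.065 = 18.16773
P_0 = D_1/(1+r)^1 + D_2/(1+r)^2 + D_3/(1+r)^3 + D_4/(1+r)^4 + D_5/(1+r)^5 + TV/(1+r)^5
    = 0.56793 + 0.60857 + 0.65212 + 0.69878 + 0.74879 + 11.80778 = 15.08395

$15.08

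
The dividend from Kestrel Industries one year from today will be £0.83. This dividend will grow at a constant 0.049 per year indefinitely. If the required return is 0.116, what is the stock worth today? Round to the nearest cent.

£12.39

Growing perpetuity: P = D₁ / (r − g) = £0.8300 / (0.116 − 0.049) = £12.39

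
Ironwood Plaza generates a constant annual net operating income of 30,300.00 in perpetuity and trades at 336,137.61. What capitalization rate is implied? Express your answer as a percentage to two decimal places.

9.01%

P = C/r ⇒ r = C/P = 30,300.00/336,137.61 = 0.090142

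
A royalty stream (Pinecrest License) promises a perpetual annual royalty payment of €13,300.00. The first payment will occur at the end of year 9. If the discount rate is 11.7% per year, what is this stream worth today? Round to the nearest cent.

€46907.30

Value at end of year 8: C / r = €13,300.00 / 0.117 = €113,675.2137
Discount to today: PV = €113,675.2137 / (1 + 0.117)^8 = €113,675.2137 / 2.423402 = €46,907.30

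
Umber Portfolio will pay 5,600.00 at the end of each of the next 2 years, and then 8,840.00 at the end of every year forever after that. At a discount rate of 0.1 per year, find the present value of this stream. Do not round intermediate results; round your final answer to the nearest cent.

PV of 2-year annuity: 5,600.00 × [1 − (1+0.1)^−2] / 0.1 = 9719.00826
Perpetuity value at year 2: 8,840.00 / 0.1 = 88400.00000
PV of perpetuity: 88400.00000 / (1+0.1)^2 = 73057.85124
Total PV = 9719.00826 + 73057.85124 = 82776.85950

82776.86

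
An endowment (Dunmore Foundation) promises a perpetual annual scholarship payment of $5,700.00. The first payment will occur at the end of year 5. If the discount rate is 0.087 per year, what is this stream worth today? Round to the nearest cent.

Value at end of year 4: C / r = $5,700.00 / 0.087 = $65,517.2414
Discount to today: PV = $65,517.2414 / (1 + 0.087)^4 = $65,517.2414 / 1.396105 = $46,928.58

$46928.58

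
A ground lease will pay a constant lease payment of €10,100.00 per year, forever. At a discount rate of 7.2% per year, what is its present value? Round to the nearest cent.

€140277.78

Level perpetuity: PV = C / r = €10,100.00 / 0.072 = €140,277.78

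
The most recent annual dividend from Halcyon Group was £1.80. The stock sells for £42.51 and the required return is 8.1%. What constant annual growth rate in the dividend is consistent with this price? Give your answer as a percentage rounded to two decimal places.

P = D₀(1+g)/(r−g) ⇒ P(r−g) = D₀(1+g) ⇒ g(P+D₀) = P·r − D₀
g = (P·r − D₀)/(P + D₀) = (£42.51×0.081 − £1.80) / (£42.51 + £1.80) = 0.037087

3.71%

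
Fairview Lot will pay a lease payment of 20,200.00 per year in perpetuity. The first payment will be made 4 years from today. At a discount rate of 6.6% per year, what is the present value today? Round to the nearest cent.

Value at end of year 3: C / r = 20,200.00 / 0.066 = 306,060.6061
Discount to today: PV = 306,060.6061 / (1 + 0.066)^3 = 306,060.6061 / 1.211355 = 252,659.61

252659.61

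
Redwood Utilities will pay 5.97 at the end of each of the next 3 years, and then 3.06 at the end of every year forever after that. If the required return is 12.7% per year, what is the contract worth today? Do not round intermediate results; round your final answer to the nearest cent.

31.00

PV of 3-year annuity: 5.97 × [1 − (1+0.127)^−3] / 0.127 = 14.16820
Perpetuity value at year 3: 3.06 / 0.127 = 24.09449
PV of perpetuity: 24.09449 / (1+0.127)^3 = 16.83240
Total PV = 14.16820 + 16.83240 = 31.00059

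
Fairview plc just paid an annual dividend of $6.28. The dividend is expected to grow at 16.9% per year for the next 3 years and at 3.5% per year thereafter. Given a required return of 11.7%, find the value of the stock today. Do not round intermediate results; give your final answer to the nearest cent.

D_1 = 7.34132
D_2 = 8.58200
D_3 = 10.03236
Terminal value at year 3: TV = D_3×(1+g_2)/(r−g_2) = 10.38349/0.082 = 126.62798
P_0 = D_1/(1+r)^1 + D_2/(1+r)^2 + D_3/(1+r)^3 + TV/(1+r)^3
    = 6.57235 + 6.87832 + 7.19853 + 90.85946 = 111.50866

$111.51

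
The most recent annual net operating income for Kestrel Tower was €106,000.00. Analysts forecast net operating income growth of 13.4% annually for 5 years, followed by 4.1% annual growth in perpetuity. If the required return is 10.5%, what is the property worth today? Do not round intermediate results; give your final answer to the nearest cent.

D_1 = 120204.00000
D_2 = 136311.33600
D_3 = 154577.05502
D_4 = 175290.38040
D_5 = 198779.29137
Terminal value at year 5: TV = D_5×(1+g_2)/(r−g_2) = 206929.24232/0.064 = 3233269.41120
P_0 = D_1/(1+r)^1 + D_2/(1+r)^2 + D_3/(1+r)^3 + D_4/(1+r)^4 + D_5/(1+r)^5 + TV/(1+r)^5
    = 108781.90045 + 111636.81006 + 114566.64489 + 117573.37132 + 120659.00731 + 1962594.16574 = 2535811.89976

€2535811.90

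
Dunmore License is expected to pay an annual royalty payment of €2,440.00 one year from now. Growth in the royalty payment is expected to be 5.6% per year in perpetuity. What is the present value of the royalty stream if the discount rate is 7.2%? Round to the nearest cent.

Growing perpetuity: P = D₁ / (r − g) = €2,440.0000 / (0.072 − 0.056) = €152,500.00

€152500.00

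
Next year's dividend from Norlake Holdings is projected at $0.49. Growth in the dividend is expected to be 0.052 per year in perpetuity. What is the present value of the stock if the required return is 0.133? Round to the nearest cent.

Growing perpetuity: P = D₁ / (r − g) = $0.4900 / (0.133 − 0.052) = $6.05

$6.05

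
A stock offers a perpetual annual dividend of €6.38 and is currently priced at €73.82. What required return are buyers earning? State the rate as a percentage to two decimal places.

P = C/r ⇒ r = C/P = €6.38/€73.82 = 0.086426

8.64%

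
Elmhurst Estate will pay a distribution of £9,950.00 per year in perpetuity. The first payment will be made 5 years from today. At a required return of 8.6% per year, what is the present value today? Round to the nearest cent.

Value at end of year 4: C / r = £9,950.00 / 0.086 = £115,697.6744
Discount to today: PV = £115,697.6744 / (1 + 0.086)^4 = £115,697.6744 / 1.390975 = £83,177.40

£83177.40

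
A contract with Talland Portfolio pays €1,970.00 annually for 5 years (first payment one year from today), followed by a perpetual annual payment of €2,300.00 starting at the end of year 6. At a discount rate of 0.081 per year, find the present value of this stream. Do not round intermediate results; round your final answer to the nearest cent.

PV of 5-year annuity: €1,970.00 × [1 − (1+0.081)^−5] / 0.081 = 7844.95145
Perpetuity value at year 5: €2,300.00 / 0.081 = 28395.06173
PV of perpetuity: 28395.06173 / (1+0.081)^5 = 19235.98135
Total PV = 7844.95145 + 19235.98135 = 27080.93280

€27080.93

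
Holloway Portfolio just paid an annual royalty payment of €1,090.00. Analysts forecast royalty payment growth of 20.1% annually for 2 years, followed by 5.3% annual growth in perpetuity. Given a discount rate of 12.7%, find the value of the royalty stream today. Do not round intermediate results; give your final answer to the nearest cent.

€20013.55

D_1 = 1309.09000
D_2 = 1572.21709
Terminal value at year 2: TV = D_2×(1+g_2)/(r−g_2) = 1655.54460/0.074 = 22372.22427
P_0 = D_1/(1+r)^1 + D_2/(1+r)^2 + TV/(1+r)^2
    = 1161.57054 + 1237.84048 + 17614.13547 = 20013.54649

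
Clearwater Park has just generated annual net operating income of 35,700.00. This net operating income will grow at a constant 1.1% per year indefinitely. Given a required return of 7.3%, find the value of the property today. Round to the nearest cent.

D₁ = D₀ × (1 + g) = 35,700.00 × 1.011 = 36,092.7000
Growing perpetuity: P = D₁ / (r − g) = 36,092.7000 / (0.073 − 0.011) = 582,140.32

582140.32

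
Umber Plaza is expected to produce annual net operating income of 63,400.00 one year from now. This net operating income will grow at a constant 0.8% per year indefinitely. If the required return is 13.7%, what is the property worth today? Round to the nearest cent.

491472.87

Growing perpetuity: P = D₁ / (r − g) = 63,400.0000 / (0.137 − 0.008) = 491,472.87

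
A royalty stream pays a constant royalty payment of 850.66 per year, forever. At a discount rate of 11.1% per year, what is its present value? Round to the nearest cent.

7663.60

Level perpetuity: PV = C / r = 850.66 / 0.111 = 7,663.60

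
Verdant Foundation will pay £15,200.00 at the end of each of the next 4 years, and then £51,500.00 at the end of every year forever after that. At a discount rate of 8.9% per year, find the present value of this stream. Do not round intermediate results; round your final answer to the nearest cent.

PV of 4-year annuity: £15,200.00 × [1 − (1+0.089)^−4] / 0.089 = 49352.02432
Perpetuity value at year 4: £51,500.00 / 0.089 = 578651.68539
PV of perpetuity: 578651.68539 / (1+0.089)^4 = 411439.23458
Total PV = 49352.02432 + 411439.23458 = 460791.25890

£460791.26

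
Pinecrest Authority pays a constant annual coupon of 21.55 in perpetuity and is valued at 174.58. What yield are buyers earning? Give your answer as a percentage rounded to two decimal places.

12.34%

P = C/r ⇒ r = C/P = 21.55/174.58 = 0.123439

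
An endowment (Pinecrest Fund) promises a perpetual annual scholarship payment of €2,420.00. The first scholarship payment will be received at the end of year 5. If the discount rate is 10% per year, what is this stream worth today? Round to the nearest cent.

€16528.93

Value at end of year 4: C / r = €2,420.00 / 0.1 = €24,200.0000
Discount to today: PV = €24,200.0000 / (1 + 0.1)^4 = €24,200.0000 / 1.464100 = €16,528.93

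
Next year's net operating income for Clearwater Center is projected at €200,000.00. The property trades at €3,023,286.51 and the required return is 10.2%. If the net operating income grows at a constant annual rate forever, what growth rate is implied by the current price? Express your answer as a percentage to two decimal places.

P = D₁/(r−g) ⇒ g = r − D₁/P = 0.102 − €200,000.00/€3,023,286.51 = 0.035847

3.58%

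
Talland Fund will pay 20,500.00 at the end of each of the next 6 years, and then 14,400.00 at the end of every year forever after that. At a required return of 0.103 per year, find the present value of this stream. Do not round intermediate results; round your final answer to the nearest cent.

166140.97

PV of 6-year annuity: 20,500.00 × [1 − (1+0.103)^−6] / 0.103 = 88503.35303
Perpetuity value at year 6: 14,400.00 / 0.103 = 139805.82524
PV of perpetuity: 139805.82524 / (1+0.103)^6 = 77637.61629
Total PV = 88503.35303 + 77637.61629 = 166140.96931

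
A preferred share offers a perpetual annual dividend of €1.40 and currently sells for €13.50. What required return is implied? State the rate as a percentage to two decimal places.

10.37%

P = C/r ⇒ r = C/P = €1.40/€13.50 = 0.103704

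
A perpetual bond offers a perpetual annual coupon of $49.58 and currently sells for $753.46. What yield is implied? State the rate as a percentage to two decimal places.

P = C/r ⇒ r = C/P = $49.58/$753.46 = 0.065803

6.58%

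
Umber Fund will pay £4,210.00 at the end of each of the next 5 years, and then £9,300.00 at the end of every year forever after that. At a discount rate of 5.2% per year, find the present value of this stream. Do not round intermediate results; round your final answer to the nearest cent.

PV of 5-year annuity: £4,210.00 × [1 − (1+0.052)^−5] / 0.052 = 18126.76508
Perpetuity value at year 5: £9,300.00 / 0.052 = 178846.15385
PV of perpetuity: 178846.15385 / (1+0.052)^5 = 138803.65617
Total PV = 18126.76508 + 138803.65617 = 156930.42125

£156930.42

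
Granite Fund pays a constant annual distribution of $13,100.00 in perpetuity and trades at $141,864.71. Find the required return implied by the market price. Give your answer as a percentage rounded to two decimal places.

9.23%

P = C/r ⇒ r = C/P = $13,100.00/$141,864.71 = 0.092341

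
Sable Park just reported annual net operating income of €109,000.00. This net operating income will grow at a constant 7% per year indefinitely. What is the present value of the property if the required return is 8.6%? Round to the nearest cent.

D₁ = D₀ × (1 + g) = €109,000.00 × 1.07 = €116,630.0000
Growing perpetuity: P = D₁ / (r − g) = €116,630.0000 / (0.086 − 0.07) = €7,289,375.00

€7289375.00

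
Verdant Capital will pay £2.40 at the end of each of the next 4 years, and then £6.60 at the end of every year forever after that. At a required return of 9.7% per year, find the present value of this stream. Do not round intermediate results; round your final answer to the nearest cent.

£54.64

PV of 4-year annuity: £2.40 × [1 − (1+0.097)^−4] / 0.097 = 7.65735
Perpetuity value at year 4: £6.60 / 0.097 = 68.04124
PV of perpetuity: 68.04124 / (1+0.097)^4 = 46.98354
Total PV = 7.65735 + 46.98354 = 54.64088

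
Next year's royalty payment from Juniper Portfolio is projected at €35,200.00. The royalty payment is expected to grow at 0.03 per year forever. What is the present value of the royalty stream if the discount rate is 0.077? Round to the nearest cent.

Growing perpetuity: P = D₁ / (r − g) = €35,200.0000 / (0.077 − 0.03) = €748,936.17

€748936.17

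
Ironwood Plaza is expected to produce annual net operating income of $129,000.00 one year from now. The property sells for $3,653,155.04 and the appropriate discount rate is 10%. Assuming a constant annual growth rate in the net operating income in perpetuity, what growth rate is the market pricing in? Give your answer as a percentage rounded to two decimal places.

6.47%

P = D₁/(r−g) ⇒ g = r − D₁/P = 0.1 − $129,000.00/$3,653,155.04 = 0.064688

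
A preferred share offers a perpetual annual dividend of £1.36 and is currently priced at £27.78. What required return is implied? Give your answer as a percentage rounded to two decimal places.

P = C/r ⇒ r = C/P = £1.36/£27.78 = 0.048956

4.90%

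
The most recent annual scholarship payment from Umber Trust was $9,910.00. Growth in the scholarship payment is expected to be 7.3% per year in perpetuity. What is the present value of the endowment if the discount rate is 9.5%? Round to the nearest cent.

D₁ = D₀ × (1 + g) = $9,910.00 × 1.073 = $10,633.4300
Growing perpetuity: P = D₁ / (r − g) = $10,633.4300 / (0.095 − 0.073) = $483,337.73

$483337.73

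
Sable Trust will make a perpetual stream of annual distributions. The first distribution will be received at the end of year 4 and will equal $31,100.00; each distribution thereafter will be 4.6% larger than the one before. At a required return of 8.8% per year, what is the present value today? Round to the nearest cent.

$574942.50

Value at end of year 3: C₁ / (r − g) = $31,100.00 / (0.088 − 0.046) = $740,476.1905
Discount to today: PV = $740,476.1905 / (1 + 0.088)^3 = $740,476.1905 / 1.287913 = $574,942.50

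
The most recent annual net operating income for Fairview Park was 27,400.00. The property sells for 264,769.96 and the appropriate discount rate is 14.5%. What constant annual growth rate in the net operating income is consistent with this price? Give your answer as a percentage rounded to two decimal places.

3.76%

P = D₀(1+g)/(r−g) ⇒ P(r−g) = D₀(1+g) ⇒ g(P+D₀) = P·r − D₀
g = (P·r − D₀)/(P + D₀) = (264,769.96×0.145 − 27,400.00) / (264,769.96 + 27,400.00) = 0.037621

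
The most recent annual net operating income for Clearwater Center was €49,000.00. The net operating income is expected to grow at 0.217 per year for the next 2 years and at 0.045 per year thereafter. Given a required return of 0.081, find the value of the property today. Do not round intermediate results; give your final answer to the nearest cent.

D_1 = 59633.00000
D_2 = 72573.36100
Terminal value at year 2: TV = D_2×(1+g_2)/(r−g_2) = 75839.16224/0.036 = 2106643.39569
P_0 = D_1/(1+r)^1 + D_2/(1+r)^2 + TV/(1+r)^2
    = 55164.66235 + 62104.89739 + 1802767.16037 = 1920036.72012

€1920036.72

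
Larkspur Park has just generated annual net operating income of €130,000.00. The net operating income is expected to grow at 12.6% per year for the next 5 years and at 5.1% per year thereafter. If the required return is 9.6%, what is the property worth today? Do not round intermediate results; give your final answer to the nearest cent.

D_1 = 146380.00000
D_2 = 164823.88000
D_3 = 185591.68888
D_4 = 208976.24168
D_5 = 235307.24813
Terminal value at year 5: TV = D_5×(1+g_2)/(r−g_2) = 247307.91779/0.045 = 5495731.50633
P_0 = D_1/(1+r)^1 + D_2/(1+r)^2 + D_3/(1+r)^3 + D_4/(1+r)^4 + D_5/(1+r)^5 + TV/(1+r)^5
    = 133558.39416 + 137214.18962 + 140970.05248 + 144828.72180 + 148793.01163 + 3475143.44930 = 4180507.81898

€4180507.82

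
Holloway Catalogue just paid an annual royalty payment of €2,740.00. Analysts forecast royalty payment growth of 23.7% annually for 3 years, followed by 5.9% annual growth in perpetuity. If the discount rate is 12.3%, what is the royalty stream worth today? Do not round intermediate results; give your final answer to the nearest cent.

€70599.64

D_1 = 3389.38000
D_2 = 4192.66306
D_3 = 5186.32421
Terminal value at year 3: TV = D_3×(1+g_2)/(r−g_2) = 5492.31733/0.064 = 85817.45833
P_0 = D_1/(1+r)^1 + D_2/(1+r)^2 + D_3/(1+r)^3 + TV/(1+r)^3
    = 3018.14782 + 3324.53148 + 3662.01731 + 60594.94269 = 70599.63930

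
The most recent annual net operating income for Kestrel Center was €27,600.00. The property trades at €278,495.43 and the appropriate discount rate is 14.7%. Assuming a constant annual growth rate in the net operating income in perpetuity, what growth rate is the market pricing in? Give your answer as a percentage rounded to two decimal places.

4.36%

P = D₀(1+g)/(r−g) ⇒ P(r−g) = D₀(1+g) ⇒ g(P+D₀) = P·r − D₀
g = (P·r − D₀)/(P + D₀) = (€278,495.43×0.147 − €27,600.00) / (€278,495.43 + €27,600.00) = 0.043577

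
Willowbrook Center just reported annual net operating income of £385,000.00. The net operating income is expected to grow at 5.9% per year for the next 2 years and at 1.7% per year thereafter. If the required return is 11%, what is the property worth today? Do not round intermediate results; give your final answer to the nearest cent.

£4549914.56

D_1 = 407715.00000
D_2 = 431770.18500
Terminal value at year 2: TV = D_2×(1+g_2)/(r−g_2) = 439110.27814/0.093 = 4721615.89403
P_0 = D_1/(1+r)^1 + D_2/(1+r)^2 + TV/(1+r)^2
    = 367310.81081 + 350434.36815 + 3832169.38076 = 4549914.55972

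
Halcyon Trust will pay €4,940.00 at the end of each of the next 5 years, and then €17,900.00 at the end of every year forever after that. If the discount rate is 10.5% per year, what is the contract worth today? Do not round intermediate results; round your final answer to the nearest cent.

PV of 5-year annuity: €4,940.00 × [1 − (1+0.105)^−5] / 0.105 = 18489.71962
Perpetuity value at year 5: €17,900.00 / 0.105 = 170476.19048
PV of perpetuity: 170476.19048 / (1+0.105)^5 = 103479.02828
Total PV = 18489.71962 + 103479.02828 = 121968.74790

€121968.75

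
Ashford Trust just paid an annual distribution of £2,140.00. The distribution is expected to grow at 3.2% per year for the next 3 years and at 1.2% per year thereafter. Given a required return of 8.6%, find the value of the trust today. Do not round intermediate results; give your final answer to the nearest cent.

£30916.23

D_1 = 2208.48000
D_2 = 2279.15136
D_3 = 2352.08420
Terminal value at year 3: TV = D_3×(1+g_2)/(r−g_2) = 2380.30921/0.074 = 32166.34073
P_0 = D_1/(1+r)^1 + D_2/(1+r)^2 + D_3/(1+r)^3 + TV/(1+r)^3
    = 2033.59116 + 1932.47337 + 1836.38353 + 25113.78560 = 30916.23366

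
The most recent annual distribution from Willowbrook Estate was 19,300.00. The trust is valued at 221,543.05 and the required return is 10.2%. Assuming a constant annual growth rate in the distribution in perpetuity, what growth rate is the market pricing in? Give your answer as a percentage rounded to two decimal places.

1.37%

P = D₀(1+g)/(r−g) ⇒ P(r−g) = D₀(1+g) ⇒ g(P+D₀) = P·r − D₀
g = (P·r − D₀)/(P + D₀) = (221,543.05×0.102 − 19,300.00) / (221,543.05 + 19,300.00) = 0.013691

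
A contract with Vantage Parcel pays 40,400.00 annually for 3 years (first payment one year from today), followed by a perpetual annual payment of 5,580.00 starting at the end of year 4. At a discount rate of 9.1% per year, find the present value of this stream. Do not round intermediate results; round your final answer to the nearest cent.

PV of 3-year annuity: 40,400.00 × [1 − (1+0.091)^−3] / 0.091 = 102082.32130
Perpetuity value at year 3: 5,580.00 / 0.091 = 61318.68132
PV of perpetuity: 61318.68132 / (1+0.091)^3 = 47219.19239
Total PV = 102082.32130 + 47219.19239 = 149301.51369

149301.51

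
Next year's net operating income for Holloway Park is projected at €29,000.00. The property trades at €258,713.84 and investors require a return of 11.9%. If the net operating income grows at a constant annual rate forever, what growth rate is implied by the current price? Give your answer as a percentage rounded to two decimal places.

P = D₁/(r−g) ⇒ g = r − D₁/P = 0.119 − €29,000.00/€258,713.84 = 0.006907

0.69%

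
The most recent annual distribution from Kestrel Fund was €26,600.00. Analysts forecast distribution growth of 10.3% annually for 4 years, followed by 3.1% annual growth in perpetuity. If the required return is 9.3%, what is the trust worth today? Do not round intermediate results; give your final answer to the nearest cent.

D_1 = 29339.80000
D_2 = 32361.79940
D_3 = 35695.06474
D_4 = 39371.65641
Terminal value at year 4: TV = D_4×(1+g_2)/(r−g_2) = 40592.17775/0.062 = 654712.54443
P_0 = D_1/(1+r)^1 + D_2/(1+r)^2 + D_3/(1+r)^3 + D_4/(1+r)^4 + TV/(1+r)^4
    = 26843.36688 + 27088.96036 + 27336.80080 + 27586.90877 + 458743.59576 = 567599.63256

€567599.63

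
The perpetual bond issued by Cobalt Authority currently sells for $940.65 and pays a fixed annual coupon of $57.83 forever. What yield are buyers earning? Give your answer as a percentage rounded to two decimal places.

P = C/r ⇒ r = C/P = $57.83/$940.65 = 0.061479

6.15%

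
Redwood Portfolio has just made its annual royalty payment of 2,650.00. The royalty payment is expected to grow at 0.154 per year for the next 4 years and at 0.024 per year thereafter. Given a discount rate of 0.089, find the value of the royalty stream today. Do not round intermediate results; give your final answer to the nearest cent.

64922.42

D_1 = 3058.10000
D_2 = 3529.04740
D_3 = 4072.52070
D_4 = 4699.68889
Terminal value at year 4: TV = D_4×(1+g_2)/(r−g_2) = 4812.48142/0.065 = 74038.17570
P_0 = D_1/(1+r)^1 + D_2/(1+r)^2 + D_3/(1+r)^3 + D_4/(1+r)^4 + TV/(1+r)^4
    = 2808.17264 + 2975.78625 + 3153.40434 + 3341.62407 + 52643.43146 = 64922.41875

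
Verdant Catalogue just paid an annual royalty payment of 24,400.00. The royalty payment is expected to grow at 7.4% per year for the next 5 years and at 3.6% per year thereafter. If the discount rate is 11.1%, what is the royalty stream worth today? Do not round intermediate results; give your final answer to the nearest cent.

394876.33

D_1 = 26205.60000
D_2 = 28144.81440
D_3 = 30227.53067
D_4 = 32464.36793
D_5 = 34866.73116
Terminal value at year 5: TV = D_5×(1+g_2)/(r−g_2) = 36121.93348/0.075 = 481625.77978
P_0 = D_1/(1+r)^1 + D_2/(1+r)^2 + D_3/(1+r)^3 + D_4/(1+r)^4 + D_5/(1+r)^5 + TV/(1+r)^5
    = 23587.39874 + 22801.85981 + 22042.48194 + 21308.39388 + 20598.75340 + 284537.44698 = 394876.33475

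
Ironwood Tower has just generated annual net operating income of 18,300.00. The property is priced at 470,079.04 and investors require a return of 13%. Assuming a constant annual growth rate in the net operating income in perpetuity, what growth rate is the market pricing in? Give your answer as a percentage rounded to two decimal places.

8.77%

P = D₀(1+g)/(r−g) ⇒ P(r−g) = D₀(1+g) ⇒ g(P+D₀) = P·r − D₀
g = (P·r − D₀)/(P + D₀) = (470,079.04×0.13 − 18,300.00) / (470,079.04 + 18,300.00) = 0.087658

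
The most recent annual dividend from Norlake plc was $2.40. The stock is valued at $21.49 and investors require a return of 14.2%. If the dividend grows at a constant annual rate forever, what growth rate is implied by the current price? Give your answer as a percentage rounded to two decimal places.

P = D₀(1+g)/(r−g) ⇒ P(r−g) = D₀(1+g) ⇒ g(P+D₀) = P·r − D₀
g = (P·r − D₀)/(P + D₀) = ($21.49×0.142 − $2.40) / ($21.49 + $2.40) = 0.027274

2.73%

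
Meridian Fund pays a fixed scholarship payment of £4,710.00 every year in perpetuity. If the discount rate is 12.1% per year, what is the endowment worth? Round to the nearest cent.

£38925.62

Level perpetuity: PV = C / r = £4,710.00 / 0.121 = £38,925.62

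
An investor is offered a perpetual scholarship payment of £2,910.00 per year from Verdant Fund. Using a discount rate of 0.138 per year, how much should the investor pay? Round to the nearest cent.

Level perpetuity: PV = C / r = £2,910.00 / 0.138 = £21,086.96

£21086.96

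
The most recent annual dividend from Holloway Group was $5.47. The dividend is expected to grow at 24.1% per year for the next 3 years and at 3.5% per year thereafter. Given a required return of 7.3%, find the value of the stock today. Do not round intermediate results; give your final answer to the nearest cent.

D_1 = 6.78827
D_2 = 8.42424
D_3 = 10.45449
Terminal value at year 3: TV = D_3×(1+g_2)/(r−g_2) = 10.82039/0.038 = 284.74717
P_0 = D_1/(1+r)^1 + D_2/(1+r)^2 + D_3/(1+r)^3 + TV/(1+r)^3
    = 6.32644 + 7.31697 + 8.46259 + 230.49434 = 252.60034

$252.60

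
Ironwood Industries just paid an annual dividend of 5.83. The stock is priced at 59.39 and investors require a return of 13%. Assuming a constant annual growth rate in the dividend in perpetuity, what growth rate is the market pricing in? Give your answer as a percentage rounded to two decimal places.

2.90%

P = D₀(1+g)/(r−g) ⇒ P(r−g) = D₀(1+g) ⇒ g(P+D₀) = P·r − D₀
g = (P·r − D₀)/(P + D₀) = (59.39×0.13 − 5.83) / (59.39 + 5.83) = 0.028990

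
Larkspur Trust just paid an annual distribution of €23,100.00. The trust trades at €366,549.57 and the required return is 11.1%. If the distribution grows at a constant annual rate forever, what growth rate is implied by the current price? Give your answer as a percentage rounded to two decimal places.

4.51%

P = D₀(1+g)/(r−g) ⇒ P(r−g) = D₀(1+g) ⇒ g(P+D₀) = P·r − D₀
g = (P·r − D₀)/(P + D₀) = (€366,549.57×0.111 − €23,100.00) / (€366,549.57 + €23,100.00) = 0.045135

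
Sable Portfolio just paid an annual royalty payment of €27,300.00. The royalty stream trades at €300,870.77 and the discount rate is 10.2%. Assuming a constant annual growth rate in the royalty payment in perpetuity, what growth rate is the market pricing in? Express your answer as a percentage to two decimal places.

1.03%

P = D₀(1+g)/(r−g) ⇒ P(r−g) = D₀(1+g) ⇒ g(P+D₀) = P·r − D₀
g = (P·r − D₀)/(P + D₀) = (€300,870.77×0.102 − €27,300.00) / (€300,870.77 + €27,300.00) = 0.010326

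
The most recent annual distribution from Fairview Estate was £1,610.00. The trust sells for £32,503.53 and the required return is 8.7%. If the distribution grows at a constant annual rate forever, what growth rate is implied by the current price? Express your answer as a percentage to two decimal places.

P = D₀(1+g)/(r−g) ⇒ P(r−g) = D₀(1+g) ⇒ g(P+D₀) = P·r − D₀
g = (P·r − D₀)/(P + D₀) = (£32,503.53×0.087 − £1,610.00) / (£32,503.53 + £1,610.00) = 0.035699

3.57%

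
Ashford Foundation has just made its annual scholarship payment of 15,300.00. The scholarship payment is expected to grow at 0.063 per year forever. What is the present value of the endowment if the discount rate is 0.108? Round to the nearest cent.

D₁ = D₀ × (1 + g) = 15,300.00 × 1.063 = 16,263.9000
Growing perpetuity: P = D₁ / (r − g) = 16,263.9000 / (0.108 − 0.063) = 361,420.00

361420.00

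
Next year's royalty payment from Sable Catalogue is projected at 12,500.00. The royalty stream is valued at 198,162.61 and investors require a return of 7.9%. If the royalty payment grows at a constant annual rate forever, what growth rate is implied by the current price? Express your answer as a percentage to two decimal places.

1.59%

P = D₁/(r−g) ⇒ g = r − D₁/P = 0.079 − 12,500.00/198,162.61 = 0.015920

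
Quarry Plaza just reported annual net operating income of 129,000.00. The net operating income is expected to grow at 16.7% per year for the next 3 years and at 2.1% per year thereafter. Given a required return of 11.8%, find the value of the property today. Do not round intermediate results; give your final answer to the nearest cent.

D_1 = 150543.00000
D_2 = 175683.68100
D_3 = 205022.85573
Terminal value at year 3: TV = D_3×(1+g_2)/(r−g_2) = 209328.33570/0.097 = 2158024.07935
P_0 = D_1/(1+r)^1 + D_2/(1+r)^2 + D_3/(1+r)^3 + TV/(1+r)^3
    = 134653.84615 + 140555.49057 + 146715.79383 + 1544297.17009 = 1966222.30064

1966222.30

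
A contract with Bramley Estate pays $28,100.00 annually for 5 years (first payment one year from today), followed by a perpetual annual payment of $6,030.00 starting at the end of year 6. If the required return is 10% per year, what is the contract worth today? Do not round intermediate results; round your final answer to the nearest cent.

$143962.66

PV of 5-year annuity: $28,100.00 × [1 − (1+0.1)^−5] / 0.1 = 106521.10822
Perpetuity value at year 5: $6,030.00 / 0.1 = 60300.00000
PV of perpetuity: 60300.00000 / (1+0.1)^5 = 37441.55578
Total PV = 106521.10822 + 37441.55578 = 143962.66400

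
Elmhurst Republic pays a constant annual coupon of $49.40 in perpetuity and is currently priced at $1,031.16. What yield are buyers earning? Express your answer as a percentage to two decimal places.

4.79%

P = C/r ⇒ r = C/P = $49.40/$1,031.16 = 0.047907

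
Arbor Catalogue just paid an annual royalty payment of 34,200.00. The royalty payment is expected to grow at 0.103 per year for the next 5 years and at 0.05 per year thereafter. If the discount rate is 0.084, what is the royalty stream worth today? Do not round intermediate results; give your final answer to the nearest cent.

D_1 = 37722.60000
D_2 = 41608.02780
D_3 = 45893.65466
D_4 = 50620.70109
D_5 = 55834.63331
Terminal value at year 5: TV = D_5×(1+g_2)/(r−g_2) = 58626.36497/0.034 = 1724304.85211
P_0 = D_1/(1+r)^1 + D_2/(1+r)^2 + D_3/(1+r)^3 + D_4/(1+r)^4 + D_5/(1+r)^5 + TV/(1+r)^5
    = 34799.44649 + 35409.39989 + 36030.04436 + 36661.56727 + 37304.15932 + 1152040.21428 = 1332244.83161

1332244.83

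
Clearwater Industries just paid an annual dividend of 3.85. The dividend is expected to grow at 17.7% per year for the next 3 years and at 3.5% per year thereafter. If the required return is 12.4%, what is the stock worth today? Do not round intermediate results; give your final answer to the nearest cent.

64.08

D_1 = 4.53145
D_2 = 5.33352
D_3 = 6.27755
Terminal value at year 3: TV = D_3×(1+g_2)/(r−g_2) = 6.49726/0.089 = 73.00296
P_0 = D_1/(1+r)^1 + D_2/(1+r)^2 + D_3/(1+r)^3 + TV/(1+r)^3
    = 4.03154 + 4.22164 + 4.42070 + 51.40928 = 64.08316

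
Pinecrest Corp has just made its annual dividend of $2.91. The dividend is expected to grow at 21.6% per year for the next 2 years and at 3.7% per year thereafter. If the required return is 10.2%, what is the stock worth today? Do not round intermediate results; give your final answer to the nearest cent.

D_1 = 3.53856
D_2 = 4.30289
Terminal value at year 2: TV = D_2×(1+g_2)/(r−g_2) = 4.46210/0.065 = 68.64763
P_0 = D_1/(1+r)^1 + D_2/(1+r)^2 + TV/(1+r)^2
    = 3.21103 + 3.54321 + 56.52783 = 63.28208

$63.28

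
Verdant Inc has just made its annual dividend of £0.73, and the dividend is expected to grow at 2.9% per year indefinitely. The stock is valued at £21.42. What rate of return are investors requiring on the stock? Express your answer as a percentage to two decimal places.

6.41%

D₁ = £0.73 × 1.029 = £0.7512
P = D₁/(r − g) ⇒ r = D₁/P + g = £0.7512/£21.42 + 0.029 = 0.035069 + 0.029 = 0.064069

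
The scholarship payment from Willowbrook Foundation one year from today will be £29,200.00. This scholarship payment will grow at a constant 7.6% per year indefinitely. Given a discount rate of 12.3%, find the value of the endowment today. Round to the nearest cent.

Growing perpetuity: P = D₁ / (r − g) = £29,200.0000 / (0.123 − 0.076) = £621,276.60

£621276.60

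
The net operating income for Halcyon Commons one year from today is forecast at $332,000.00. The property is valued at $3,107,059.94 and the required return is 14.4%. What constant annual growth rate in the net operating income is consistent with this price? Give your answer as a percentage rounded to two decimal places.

3.71%

P = D₁/(r−g) ⇒ g = r − D₁/P = 0.144 − $332,000.00/$3,107,059.94 = 0.037147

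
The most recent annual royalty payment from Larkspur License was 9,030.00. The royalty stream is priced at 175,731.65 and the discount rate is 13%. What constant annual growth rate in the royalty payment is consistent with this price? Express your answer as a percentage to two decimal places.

P = D₀(1+g)/(r−g) ⇒ P(r−g) = D₀(1+g) ⇒ g(P+D₀) = P·r − D₀
g = (P·r − D₀)/(P + D₀) = (175,731.65×0.13 − 9,030.00) / (175,731.65 + 9,030.00) = 0.074773

7.48%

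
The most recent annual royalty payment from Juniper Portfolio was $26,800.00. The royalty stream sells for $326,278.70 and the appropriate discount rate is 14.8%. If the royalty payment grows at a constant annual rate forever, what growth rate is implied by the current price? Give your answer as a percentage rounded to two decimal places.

6.09%

P = D₀(1+g)/(r−g) ⇒ P(r−g) = D₀(1+g) ⇒ g(P+D₀) = P·r − D₀
g = (P·r − D₀)/(P + D₀) = ($326,278.70×0.148 − $26,800.00) / ($326,278.70 + $26,800.00) = 0.060862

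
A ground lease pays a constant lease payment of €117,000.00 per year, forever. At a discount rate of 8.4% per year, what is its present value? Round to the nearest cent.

Level perpetuity: PV = C / r = €117,000.00 / 0.084 = €1,392,857.14

€1392857.14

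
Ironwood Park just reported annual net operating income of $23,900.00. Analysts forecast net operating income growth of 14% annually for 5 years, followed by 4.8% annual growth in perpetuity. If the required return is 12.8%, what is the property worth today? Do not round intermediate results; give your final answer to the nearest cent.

D_1 = 27246.00000
D_2 = 31060.44000
D_3 = 35408.90160
D_4 = 40366.14782
D_5 = 46017.40852
Terminal value at year 5: TV = D_5×(1+g_2)/(r−g_2) = 48226.24413/0.08 = 602828.05160
P_0 = D_1/(1+r)^1 + D_2/(1+r)^2 + D_3/(1+r)^3 + D_4/(1+r)^4 + D_5/(1+r)^5 + TV/(1+r)^5
    = 24154.25532 + 24411.21548 + 24670.90926 + 24933.36575 + 25198.61432 + 330101.84755 = 453470.20768

$453470.21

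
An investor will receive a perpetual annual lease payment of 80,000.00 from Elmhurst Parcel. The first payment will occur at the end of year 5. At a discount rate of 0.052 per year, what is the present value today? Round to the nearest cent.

1256098.46

Value at end of year 4: C / r = 80,000.00 / 0.052 = 1,538,461.5385
Discount to today: PV = 1,538,461.5385 / (1 + 0.052)^4 = 1,538,461.5385 / 1.224794 = 1,256,098.46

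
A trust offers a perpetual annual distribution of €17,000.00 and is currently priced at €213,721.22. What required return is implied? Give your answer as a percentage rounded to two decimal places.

7.95%

P = C/r ⇒ r = C/P = €17,000.00/€213,721.22 = 0.079543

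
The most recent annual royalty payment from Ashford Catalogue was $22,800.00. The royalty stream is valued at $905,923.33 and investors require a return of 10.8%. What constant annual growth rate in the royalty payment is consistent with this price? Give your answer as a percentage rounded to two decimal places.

8.08%

P = D₀(1+g)/(r−g) ⇒ P(r−g) = D₀(1+g) ⇒ g(P+D₀) = P·r − D₀
g = (P·r − D₀)/(P + D₀) = ($905,923.33×0.108 − $22,800.00) / ($905,923.33 + $22,800.00) = 0.080799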